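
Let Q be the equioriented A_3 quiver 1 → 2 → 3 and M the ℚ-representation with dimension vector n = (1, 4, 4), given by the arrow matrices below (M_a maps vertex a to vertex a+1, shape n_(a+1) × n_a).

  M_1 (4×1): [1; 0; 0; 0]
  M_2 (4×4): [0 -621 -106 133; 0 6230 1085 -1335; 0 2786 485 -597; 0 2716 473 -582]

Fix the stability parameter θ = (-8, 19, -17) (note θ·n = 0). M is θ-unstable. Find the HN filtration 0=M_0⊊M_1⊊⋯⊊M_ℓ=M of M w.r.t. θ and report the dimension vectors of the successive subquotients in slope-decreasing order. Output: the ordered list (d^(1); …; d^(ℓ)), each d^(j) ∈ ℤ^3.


Barcode: M ≅ I[1,2], I[2,3]^3, I[3,3]. HN layers by μ_θ (4 steps, strictly decreasing):
  μ^(1)=19; μ^(2)=1; μ^(3)=-8; μ^(4)=-17

((0, 1, 0); (0, 3, 3); (1, 0, 0); (0, 0, 1))


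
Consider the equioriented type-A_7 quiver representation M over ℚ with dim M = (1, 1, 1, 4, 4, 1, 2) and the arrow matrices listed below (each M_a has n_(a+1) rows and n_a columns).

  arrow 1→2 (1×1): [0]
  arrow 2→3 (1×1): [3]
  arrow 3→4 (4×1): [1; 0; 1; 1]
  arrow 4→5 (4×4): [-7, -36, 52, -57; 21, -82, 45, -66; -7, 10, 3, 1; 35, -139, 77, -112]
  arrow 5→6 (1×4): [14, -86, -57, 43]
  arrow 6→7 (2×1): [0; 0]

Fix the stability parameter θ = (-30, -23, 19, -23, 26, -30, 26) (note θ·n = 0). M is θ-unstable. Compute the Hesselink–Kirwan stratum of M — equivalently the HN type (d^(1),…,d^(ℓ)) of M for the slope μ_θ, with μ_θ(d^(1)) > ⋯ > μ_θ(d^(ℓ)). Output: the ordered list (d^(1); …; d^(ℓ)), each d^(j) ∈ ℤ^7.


Barcode: M ≅ I[1,1], I[2,6], I[4,5]^3, I[7,7]^2. HN layers by μ_θ (4 steps, strictly decreasing):
  μ^(1)=26; μ^(2)=-2; μ^(3)=-23; μ^(4)=-30

((0, 0, 0, 0, 3, 0, 2); (0, 0, 1, 1, 1, 1, 0); (0, 1, 0, 3, 0, 0, 0); (1, 0, 0, 0, 0, 0, 0))


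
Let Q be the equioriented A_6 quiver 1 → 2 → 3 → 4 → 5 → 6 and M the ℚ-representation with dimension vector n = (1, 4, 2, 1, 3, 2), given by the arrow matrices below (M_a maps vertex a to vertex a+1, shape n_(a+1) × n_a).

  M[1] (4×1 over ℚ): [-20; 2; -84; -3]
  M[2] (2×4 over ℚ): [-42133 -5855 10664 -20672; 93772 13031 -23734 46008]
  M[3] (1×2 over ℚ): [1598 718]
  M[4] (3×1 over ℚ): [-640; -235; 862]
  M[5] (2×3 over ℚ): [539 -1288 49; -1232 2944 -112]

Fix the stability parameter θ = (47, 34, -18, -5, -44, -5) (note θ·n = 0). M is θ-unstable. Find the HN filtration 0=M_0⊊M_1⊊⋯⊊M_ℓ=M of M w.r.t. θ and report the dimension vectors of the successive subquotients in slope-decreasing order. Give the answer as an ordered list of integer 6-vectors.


Barcode: M ≅ I[1,6], I[2,2]^2, I[2,3], I[5,5]^2, I[6,6]. HN layers by μ_θ (5 steps, strictly decreasing):
  μ^(1)=34; μ^(2)=8; μ^(3)=3/2; μ^(4)=-5; μ^(5)=-44

((0, 2, 0, 0, 0, 0); (0, 1, 1, 0, 0, 0); (1, 1, 1, 1, 1, 1); (0, 0, 0, 0, 0, 1); (0, 0, 0, 0, 2, 0))


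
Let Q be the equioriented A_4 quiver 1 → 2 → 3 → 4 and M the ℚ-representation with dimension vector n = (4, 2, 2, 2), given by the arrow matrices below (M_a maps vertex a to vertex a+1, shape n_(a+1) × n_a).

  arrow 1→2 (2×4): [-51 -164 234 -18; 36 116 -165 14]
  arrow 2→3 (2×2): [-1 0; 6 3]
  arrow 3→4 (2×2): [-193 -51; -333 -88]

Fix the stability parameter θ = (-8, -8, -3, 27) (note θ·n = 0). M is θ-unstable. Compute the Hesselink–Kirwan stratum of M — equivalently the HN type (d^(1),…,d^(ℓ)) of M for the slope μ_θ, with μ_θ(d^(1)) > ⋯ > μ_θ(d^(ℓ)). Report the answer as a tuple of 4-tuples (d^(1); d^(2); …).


Via rank(M_{q-1}∘⋯∘M_p): M ≅ I[1,1]^2, I[1,4]^2.
μ_θ-semistable layers: μ^(1)=27; μ^(2)=-3; μ^(3)=-8

((0, 0, 0, 2); (0, 0, 2, 0); (4, 2, 0, 0))


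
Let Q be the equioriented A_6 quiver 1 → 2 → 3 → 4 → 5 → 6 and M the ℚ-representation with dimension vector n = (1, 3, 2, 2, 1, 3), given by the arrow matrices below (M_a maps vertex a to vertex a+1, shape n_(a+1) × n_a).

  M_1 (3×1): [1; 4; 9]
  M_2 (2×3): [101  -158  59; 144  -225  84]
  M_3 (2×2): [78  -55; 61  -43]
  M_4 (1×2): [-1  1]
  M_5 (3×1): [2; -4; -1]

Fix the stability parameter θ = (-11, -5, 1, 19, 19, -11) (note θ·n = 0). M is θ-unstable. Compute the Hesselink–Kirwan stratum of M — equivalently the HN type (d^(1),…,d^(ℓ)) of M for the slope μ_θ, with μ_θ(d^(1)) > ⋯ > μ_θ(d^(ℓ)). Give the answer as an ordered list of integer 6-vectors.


Barcode: M ≅ I[1,2], I[2,4], I[2,6], I[6,6]^2. HN layers by μ_θ (5 steps, strictly decreasing):
  μ^(1)=19; μ^(2)=9; μ^(3)=1; μ^(4)=-5; μ^(5)=-11

((0, 0, 0, 1, 0, 0); (0, 0, 0, 1, 1, 1); (0, 0, 2, 0, 0, 0); (0, 3, 0, 0, 0, 0); (1, 0, 0, 0, 0, 2))


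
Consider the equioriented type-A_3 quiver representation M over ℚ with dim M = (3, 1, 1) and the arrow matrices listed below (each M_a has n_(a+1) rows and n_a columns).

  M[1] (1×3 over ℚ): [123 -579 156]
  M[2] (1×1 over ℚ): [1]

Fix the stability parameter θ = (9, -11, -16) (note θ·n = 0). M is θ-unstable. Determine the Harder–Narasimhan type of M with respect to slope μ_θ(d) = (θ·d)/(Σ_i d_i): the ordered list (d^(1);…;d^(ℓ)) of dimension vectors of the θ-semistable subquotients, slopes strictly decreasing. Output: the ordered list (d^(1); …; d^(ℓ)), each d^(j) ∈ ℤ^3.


Via rank(M_{q-1}∘⋯∘M_p): M ≅ I[1,1]^2, I[1,3].
μ_θ-semistable layers: μ^(1)=9; μ^(2)=-6

((2, 0, 0); (1, 1, 1))


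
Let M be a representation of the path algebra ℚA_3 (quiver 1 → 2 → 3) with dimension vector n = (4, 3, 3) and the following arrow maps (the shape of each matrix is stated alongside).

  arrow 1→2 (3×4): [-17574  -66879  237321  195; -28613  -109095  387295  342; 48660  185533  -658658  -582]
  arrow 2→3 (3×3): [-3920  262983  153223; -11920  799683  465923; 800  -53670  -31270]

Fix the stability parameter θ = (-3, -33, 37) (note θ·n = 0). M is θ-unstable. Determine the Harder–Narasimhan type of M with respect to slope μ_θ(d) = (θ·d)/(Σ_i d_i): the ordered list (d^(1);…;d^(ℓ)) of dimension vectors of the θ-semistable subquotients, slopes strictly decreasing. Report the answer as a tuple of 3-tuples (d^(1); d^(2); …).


Interval decomposition of M: I[1,1], I[1,2]^2, I[1,3], I[3,3]^2.
HN type (ℓ=3): μ^(1)=37; μ^(2)=-3; μ^(3)=-18

((0, 0, 3); (1, 0, 0); (3, 3, 0))


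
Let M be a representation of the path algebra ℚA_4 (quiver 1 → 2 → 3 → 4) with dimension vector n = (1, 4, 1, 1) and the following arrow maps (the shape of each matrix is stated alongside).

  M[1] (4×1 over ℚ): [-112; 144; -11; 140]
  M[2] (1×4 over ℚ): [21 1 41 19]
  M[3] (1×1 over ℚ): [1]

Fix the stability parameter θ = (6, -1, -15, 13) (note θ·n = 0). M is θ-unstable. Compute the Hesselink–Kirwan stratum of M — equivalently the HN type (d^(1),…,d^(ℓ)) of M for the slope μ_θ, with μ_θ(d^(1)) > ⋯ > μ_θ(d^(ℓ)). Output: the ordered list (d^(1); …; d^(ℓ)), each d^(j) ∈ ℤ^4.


Via rank(M_{q-1}∘⋯∘M_p): M ≅ I[1,4], I[2,2]^3.
μ_θ-semistable layers: μ^(1)=13; μ^(2)=-1; μ^(3)=-10/3

((0, 0, 0, 1); (0, 3, 0, 0); (1, 1, 1, 0))


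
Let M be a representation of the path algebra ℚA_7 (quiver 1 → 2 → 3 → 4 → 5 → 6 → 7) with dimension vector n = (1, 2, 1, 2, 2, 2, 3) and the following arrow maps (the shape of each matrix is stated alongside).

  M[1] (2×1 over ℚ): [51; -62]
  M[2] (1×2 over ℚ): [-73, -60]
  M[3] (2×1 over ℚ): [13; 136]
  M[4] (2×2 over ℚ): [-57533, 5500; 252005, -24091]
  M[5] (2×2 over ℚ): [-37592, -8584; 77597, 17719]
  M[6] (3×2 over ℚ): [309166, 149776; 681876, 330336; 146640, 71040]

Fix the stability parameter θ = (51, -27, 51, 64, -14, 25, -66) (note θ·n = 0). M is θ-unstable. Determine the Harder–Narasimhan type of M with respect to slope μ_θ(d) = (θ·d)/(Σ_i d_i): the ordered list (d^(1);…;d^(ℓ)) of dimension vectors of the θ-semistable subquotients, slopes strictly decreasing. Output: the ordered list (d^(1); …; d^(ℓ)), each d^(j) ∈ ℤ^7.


Interval decomposition of M: I[1,6], I[2,2], I[4,5], I[6,7], I[7,7]^2.
HN type (ℓ=6): μ^(1)=63/2; μ^(2)=25; μ^(3)=12; μ^(4)=-41/2; μ^(5)=-27; μ^(6)=-66

((0, 0, 1, 1, 1, 1, 0); (0, 0, 0, 1, 1, 0, 0); (1, 1, 0, 0, 0, 0, 0); (0, 0, 0, 0, 0, 1, 1); (0, 1, 0, 0, 0, 0, 0); (0, 0, 0, 0, 0, 0, 2))


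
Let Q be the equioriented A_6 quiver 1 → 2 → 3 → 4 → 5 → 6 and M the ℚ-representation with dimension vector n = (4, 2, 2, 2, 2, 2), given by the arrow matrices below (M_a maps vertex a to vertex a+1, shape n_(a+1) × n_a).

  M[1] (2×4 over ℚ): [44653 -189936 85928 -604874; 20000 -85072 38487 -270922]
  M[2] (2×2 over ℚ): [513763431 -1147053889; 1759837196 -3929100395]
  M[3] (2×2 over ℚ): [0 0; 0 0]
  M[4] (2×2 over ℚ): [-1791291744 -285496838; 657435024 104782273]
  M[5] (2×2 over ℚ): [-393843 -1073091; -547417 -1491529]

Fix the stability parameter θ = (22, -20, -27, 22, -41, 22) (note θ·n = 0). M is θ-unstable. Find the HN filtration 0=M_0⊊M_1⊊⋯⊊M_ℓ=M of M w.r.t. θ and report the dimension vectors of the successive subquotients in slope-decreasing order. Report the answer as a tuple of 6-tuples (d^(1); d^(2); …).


Barcode: M ≅ I[1,1]^2, I[1,3]^2, I[4,4], I[4,6], I[5,5], I[6,6]. HN layers by μ_θ (4 steps, strictly decreasing):
  μ^(1)=22; μ^(2)=-25/3; μ^(3)=-19/2; μ^(4)=-41

((2, 0, 0, 1, 0, 2); (2, 2, 2, 0, 0, 0); (0, 0, 0, 1, 1, 0); (0, 0, 0, 0, 1, 0))


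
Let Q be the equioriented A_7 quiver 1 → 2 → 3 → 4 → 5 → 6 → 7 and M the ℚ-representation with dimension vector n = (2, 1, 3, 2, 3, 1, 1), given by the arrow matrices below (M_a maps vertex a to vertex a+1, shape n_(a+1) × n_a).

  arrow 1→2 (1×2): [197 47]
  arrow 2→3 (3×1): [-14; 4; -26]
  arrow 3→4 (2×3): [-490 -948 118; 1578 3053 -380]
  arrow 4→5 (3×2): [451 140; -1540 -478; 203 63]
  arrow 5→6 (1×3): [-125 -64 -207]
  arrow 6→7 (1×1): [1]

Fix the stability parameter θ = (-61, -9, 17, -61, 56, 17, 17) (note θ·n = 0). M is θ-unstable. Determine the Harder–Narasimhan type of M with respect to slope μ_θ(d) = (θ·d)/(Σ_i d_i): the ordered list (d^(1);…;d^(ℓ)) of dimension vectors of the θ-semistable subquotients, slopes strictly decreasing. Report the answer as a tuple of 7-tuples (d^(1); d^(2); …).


Barcode: M ≅ I[1,1], I[1,3], I[3,5], I[3,7], I[5,5]. HN layers by μ_θ (6 steps, strictly decreasing):
  μ^(1)=56; μ^(2)=30; μ^(3)=17; μ^(4)=-9; μ^(5)=-22; μ^(6)=-61

((0, 0, 0, 0, 2, 0, 0); (0, 0, 0, 0, 1, 1, 1); (0, 0, 1, 0, 0, 0, 0); (0, 1, 0, 0, 0, 0, 0); (0, 0, 2, 2, 0, 0, 0); (2, 0, 0, 0, 0, 0, 0))


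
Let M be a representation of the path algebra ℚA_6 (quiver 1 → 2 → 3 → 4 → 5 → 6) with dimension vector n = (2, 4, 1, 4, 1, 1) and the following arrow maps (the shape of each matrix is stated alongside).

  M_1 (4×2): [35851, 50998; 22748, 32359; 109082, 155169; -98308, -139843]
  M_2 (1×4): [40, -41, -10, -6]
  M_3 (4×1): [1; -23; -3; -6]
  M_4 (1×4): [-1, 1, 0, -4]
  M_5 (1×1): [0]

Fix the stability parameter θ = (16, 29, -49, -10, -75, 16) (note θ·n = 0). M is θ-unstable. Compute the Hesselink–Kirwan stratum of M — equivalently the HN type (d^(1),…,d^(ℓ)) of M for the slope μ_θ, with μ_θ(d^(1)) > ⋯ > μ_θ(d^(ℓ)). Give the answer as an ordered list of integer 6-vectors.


Via rank(M_{q-1}∘⋯∘M_p): M ≅ I[1,2], I[1,4], I[2,2]^2, I[4,4]^2, I[4,5], I[6,6].
μ_θ-semistable layers: μ^(1)=29; μ^(2)=16; μ^(3)=-7/2; μ^(4)=-10; μ^(5)=-85/2

((0, 3, 0, 0, 0, 0); (1, 0, 0, 0, 0, 1); (1, 1, 1, 1, 0, 0); (0, 0, 0, 2, 0, 0); (0, 0, 0, 1, 1, 0))


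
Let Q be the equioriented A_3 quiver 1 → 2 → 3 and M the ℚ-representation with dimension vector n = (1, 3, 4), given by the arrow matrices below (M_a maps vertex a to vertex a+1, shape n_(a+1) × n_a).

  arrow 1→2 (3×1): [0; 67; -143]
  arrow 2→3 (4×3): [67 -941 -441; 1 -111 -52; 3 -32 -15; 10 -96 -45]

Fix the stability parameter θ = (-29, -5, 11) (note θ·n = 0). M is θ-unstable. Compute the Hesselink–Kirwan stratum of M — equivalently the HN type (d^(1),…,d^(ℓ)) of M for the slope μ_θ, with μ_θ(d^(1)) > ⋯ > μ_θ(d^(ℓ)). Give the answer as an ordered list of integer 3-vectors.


Barcode: M ≅ I[1,3], I[2,3]^2, I[3,3]. HN layers by μ_θ (3 steps, strictly decreasing):
  μ^(1)=11; μ^(2)=-5; μ^(3)=-29

((0, 0, 4); (0, 3, 0); (1, 0, 0))


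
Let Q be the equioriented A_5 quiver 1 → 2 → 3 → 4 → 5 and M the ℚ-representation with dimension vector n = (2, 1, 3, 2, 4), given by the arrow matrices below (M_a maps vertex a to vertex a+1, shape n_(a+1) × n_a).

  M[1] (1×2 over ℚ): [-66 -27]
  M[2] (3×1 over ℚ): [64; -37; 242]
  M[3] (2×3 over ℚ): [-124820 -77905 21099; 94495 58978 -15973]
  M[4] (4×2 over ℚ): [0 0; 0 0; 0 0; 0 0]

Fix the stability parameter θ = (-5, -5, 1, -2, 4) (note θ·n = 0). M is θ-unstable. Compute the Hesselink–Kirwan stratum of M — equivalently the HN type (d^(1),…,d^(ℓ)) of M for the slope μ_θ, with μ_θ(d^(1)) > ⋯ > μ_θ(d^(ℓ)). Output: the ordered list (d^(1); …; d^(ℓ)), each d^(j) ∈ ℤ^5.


Via rank(M_{q-1}∘⋯∘M_p): M ≅ I[1,1], I[1,4], I[3,3], I[3,4], I[5,5]^4.
μ_θ-semistable layers: μ^(1)=4; μ^(2)=1; μ^(3)=-1/2; μ^(4)=-5

((0, 0, 0, 0, 4); (0, 0, 1, 0, 0); (0, 0, 2, 2, 0); (2, 1, 0, 0, 0))


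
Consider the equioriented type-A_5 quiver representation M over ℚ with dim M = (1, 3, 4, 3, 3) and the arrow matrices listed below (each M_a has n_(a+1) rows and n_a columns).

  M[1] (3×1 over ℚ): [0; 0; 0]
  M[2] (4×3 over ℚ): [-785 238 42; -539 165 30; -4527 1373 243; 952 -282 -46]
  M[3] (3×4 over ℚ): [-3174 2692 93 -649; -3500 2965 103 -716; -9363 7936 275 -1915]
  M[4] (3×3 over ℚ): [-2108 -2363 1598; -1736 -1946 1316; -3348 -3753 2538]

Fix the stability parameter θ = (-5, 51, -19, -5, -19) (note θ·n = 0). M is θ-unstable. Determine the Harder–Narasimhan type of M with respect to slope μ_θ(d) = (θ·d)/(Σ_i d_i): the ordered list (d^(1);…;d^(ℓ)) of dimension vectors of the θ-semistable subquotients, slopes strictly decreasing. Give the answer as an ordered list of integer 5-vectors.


Via rank(M_{q-1}∘⋯∘M_p): M ≅ I[1,1], I[2,4]^2, I[2,5], I[3,3], I[5,5]^2.
μ_θ-semistable layers: μ^(1)=9; μ^(2)=2; μ^(3)=-5; μ^(4)=-19

((0, 2, 2, 2, 0); (0, 1, 1, 1, 1); (1, 0, 0, 0, 0); (0, 0, 1, 0, 2))


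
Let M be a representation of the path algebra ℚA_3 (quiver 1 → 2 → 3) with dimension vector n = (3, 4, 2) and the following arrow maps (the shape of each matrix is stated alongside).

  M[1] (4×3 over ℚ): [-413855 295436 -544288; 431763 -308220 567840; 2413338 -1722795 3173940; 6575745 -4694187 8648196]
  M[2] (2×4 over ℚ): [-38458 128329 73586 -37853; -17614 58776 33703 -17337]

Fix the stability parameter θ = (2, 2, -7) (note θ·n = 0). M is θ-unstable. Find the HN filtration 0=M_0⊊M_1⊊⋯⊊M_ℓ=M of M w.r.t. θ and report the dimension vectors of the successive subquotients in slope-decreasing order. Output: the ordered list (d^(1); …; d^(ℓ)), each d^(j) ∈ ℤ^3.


Interval decomposition of M: I[1,1], I[1,3]^2, I[2,2]^2.
HN type (ℓ=2): μ^(1)=2; μ^(2)=-1

((1, 2, 0); (2, 2, 2))


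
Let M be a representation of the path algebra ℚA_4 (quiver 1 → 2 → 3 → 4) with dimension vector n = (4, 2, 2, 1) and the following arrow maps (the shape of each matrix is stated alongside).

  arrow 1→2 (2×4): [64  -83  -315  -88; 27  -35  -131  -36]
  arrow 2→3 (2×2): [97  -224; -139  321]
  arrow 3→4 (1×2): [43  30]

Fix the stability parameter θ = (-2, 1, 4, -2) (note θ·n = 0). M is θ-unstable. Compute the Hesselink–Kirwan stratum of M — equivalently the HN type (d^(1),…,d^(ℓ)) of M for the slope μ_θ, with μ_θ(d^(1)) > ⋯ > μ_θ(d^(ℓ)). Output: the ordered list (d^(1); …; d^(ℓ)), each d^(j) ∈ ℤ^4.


Interval decomposition of M: I[1,1]^2, I[1,3], I[1,4].
HN type (ℓ=3): μ^(1)=4; μ^(2)=1; μ^(3)=-2

((0, 0, 1, 0); (0, 2, 1, 1); (4, 0, 0, 0))


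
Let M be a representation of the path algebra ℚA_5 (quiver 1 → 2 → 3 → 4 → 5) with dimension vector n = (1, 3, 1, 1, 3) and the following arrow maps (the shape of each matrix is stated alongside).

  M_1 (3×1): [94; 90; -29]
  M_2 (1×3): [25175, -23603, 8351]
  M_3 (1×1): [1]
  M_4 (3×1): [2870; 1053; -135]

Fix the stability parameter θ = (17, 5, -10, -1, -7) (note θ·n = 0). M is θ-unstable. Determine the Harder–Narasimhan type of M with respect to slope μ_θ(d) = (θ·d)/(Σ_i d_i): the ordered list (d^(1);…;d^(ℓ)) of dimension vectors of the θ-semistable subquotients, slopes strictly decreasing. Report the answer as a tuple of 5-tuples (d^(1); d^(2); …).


Barcode: M ≅ I[1,5], I[2,2]^2, I[5,5]^2. HN layers by μ_θ (3 steps, strictly decreasing):
  μ^(1)=5; μ^(2)=4/5; μ^(3)=-7

((0, 2, 0, 0, 0); (1, 1, 1, 1, 1); (0, 0, 0, 0, 2))


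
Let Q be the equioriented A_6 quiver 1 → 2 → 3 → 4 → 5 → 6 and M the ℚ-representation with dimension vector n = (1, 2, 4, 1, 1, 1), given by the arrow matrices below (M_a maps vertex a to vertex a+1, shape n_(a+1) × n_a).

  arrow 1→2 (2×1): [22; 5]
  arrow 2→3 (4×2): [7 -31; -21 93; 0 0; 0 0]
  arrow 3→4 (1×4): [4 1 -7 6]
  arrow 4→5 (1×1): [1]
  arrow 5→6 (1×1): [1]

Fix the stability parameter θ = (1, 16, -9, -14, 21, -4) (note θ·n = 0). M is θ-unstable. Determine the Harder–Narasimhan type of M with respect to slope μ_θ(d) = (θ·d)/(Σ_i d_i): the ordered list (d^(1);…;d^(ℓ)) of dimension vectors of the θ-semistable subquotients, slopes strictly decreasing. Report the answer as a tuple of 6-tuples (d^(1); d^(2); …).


Interval decomposition of M: I[1,6], I[2,2], I[3,3]^3.
HN type (ℓ=4): μ^(1)=16; μ^(2)=17/2; μ^(3)=-3/2; μ^(4)=-9

((0, 1, 0, 0, 0, 0); (0, 0, 0, 0, 1, 1); (1, 1, 1, 1, 0, 0); (0, 0, 3, 0, 0, 0))


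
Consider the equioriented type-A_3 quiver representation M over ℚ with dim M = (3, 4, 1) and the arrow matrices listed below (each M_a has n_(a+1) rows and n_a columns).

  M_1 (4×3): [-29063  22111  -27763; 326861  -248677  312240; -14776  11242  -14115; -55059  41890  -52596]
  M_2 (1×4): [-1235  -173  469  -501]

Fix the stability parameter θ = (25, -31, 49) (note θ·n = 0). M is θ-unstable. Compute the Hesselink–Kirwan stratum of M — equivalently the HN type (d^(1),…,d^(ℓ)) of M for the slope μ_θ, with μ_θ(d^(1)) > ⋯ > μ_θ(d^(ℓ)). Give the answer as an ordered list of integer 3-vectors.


Interval decomposition of M: I[1,2]^2, I[1,3], I[2,2].
HN type (ℓ=3): μ^(1)=49; μ^(2)=-3; μ^(3)=-31

((0, 0, 1); (3, 3, 0); (0, 1, 0))


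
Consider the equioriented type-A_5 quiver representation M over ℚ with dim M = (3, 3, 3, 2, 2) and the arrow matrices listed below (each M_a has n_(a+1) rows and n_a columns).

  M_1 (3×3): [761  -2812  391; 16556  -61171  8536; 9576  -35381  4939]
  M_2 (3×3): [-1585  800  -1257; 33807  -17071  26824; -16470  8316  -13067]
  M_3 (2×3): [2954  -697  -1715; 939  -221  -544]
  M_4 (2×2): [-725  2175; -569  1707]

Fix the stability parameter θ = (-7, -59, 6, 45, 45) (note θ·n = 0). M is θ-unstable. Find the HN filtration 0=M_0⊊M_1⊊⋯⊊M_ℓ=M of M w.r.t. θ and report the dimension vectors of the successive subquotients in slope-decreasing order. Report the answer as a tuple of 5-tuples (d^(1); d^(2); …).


Barcode: M ≅ I[1,3], I[1,4], I[1,5], I[5,5]. HN layers by μ_θ (3 steps, strictly decreasing):
  μ^(1)=45; μ^(2)=6; μ^(3)=-33

((0, 0, 0, 2, 2); (0, 0, 3, 0, 0); (3, 3, 0, 0, 0))


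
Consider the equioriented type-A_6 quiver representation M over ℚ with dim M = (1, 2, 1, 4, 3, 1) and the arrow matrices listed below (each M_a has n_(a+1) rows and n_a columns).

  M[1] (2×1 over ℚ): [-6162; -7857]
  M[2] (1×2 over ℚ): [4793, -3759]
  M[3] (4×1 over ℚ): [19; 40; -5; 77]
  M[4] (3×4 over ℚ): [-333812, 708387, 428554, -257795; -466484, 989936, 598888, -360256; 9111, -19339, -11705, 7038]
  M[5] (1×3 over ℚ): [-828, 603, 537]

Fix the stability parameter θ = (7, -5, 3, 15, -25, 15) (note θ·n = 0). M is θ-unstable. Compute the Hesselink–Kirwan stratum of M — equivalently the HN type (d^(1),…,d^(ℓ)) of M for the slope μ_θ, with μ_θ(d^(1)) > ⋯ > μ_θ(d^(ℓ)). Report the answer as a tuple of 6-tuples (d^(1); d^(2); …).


Barcode: M ≅ I[1,5], I[2,2], I[4,4], I[4,5], I[4,6]. HN layers by μ_θ (3 steps, strictly decreasing):
  μ^(1)=15; μ^(2)=-1; μ^(3)=-5

((0, 0, 0, 1, 0, 1); (1, 1, 1, 1, 1, 0); (0, 1, 0, 2, 2, 0))


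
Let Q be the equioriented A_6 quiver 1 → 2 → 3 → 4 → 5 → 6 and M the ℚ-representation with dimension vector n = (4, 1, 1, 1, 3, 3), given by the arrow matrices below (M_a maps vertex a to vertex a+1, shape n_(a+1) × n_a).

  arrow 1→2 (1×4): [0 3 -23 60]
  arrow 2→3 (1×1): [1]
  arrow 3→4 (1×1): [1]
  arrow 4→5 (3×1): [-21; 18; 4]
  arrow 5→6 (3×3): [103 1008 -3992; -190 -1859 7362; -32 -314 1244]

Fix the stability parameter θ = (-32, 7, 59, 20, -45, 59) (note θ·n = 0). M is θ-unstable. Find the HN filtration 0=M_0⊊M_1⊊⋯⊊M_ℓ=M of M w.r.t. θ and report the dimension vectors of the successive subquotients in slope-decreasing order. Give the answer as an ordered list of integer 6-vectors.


Via rank(M_{q-1}∘⋯∘M_p): M ≅ I[1,1]^3, I[1,6], I[5,5], I[5,6], I[6,6].
μ_θ-semistable layers: μ^(1)=59; μ^(2)=34/3; μ^(3)=7; μ^(4)=-32; μ^(5)=-45

((0, 0, 0, 0, 0, 3); (0, 0, 1, 1, 1, 0); (0, 1, 0, 0, 0, 0); (4, 0, 0, 0, 0, 0); (0, 0, 0, 0, 2, 0))


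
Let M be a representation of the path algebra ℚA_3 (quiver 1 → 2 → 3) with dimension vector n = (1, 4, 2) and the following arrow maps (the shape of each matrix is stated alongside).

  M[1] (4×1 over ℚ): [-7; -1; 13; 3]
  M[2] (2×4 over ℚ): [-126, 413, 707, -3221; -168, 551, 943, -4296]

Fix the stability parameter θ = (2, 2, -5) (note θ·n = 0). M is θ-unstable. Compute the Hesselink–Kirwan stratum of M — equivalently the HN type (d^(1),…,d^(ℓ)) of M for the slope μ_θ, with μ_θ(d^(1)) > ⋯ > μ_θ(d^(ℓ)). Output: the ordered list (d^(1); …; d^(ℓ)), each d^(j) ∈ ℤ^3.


Barcode: M ≅ I[1,3], I[2,2]^2, I[2,3]. HN layers by μ_θ (3 steps, strictly decreasing):
  μ^(1)=2; μ^(2)=-1/3; μ^(3)=-3/2

((0, 2, 0); (1, 1, 1); (0, 1, 1))


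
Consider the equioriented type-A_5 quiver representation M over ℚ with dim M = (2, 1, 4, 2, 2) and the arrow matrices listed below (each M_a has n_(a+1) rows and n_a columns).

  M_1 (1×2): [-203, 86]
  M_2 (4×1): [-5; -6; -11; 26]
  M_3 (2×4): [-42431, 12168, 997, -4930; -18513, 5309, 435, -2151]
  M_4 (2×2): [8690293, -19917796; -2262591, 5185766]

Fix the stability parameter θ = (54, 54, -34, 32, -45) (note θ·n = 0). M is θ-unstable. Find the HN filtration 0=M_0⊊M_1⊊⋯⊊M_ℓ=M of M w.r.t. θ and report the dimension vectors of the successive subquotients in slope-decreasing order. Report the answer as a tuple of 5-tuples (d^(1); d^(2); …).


Barcode: M ≅ I[1,1], I[1,3], I[3,3], I[3,5]^2. HN layers by μ_θ (4 steps, strictly decreasing):
  μ^(1)=54; μ^(2)=74/3; μ^(3)=-13/2; μ^(4)=-34

((1, 0, 0, 0, 0); (1, 1, 1, 0, 0); (0, 0, 0, 2, 2); (0, 0, 3, 0, 0))


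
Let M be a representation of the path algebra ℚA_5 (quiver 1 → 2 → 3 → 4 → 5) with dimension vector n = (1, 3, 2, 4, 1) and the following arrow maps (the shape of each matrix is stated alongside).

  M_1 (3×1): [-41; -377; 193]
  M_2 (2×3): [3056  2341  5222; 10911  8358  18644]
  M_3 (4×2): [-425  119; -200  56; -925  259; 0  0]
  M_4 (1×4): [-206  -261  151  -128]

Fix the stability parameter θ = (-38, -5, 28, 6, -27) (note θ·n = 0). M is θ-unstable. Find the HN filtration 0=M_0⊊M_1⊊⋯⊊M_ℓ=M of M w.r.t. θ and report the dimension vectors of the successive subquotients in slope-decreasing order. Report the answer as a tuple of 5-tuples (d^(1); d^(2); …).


Barcode: M ≅ I[1,3], I[2,2], I[2,5], I[4,4]^3. HN layers by μ_θ (5 steps, strictly decreasing):
  μ^(1)=28; μ^(2)=6; μ^(3)=7/3; μ^(4)=-5; μ^(5)=-38

((0, 0, 1, 0, 0); (0, 0, 0, 3, 0); (0, 0, 1, 1, 1); (0, 3, 0, 0, 0); (1, 0, 0, 0, 0))


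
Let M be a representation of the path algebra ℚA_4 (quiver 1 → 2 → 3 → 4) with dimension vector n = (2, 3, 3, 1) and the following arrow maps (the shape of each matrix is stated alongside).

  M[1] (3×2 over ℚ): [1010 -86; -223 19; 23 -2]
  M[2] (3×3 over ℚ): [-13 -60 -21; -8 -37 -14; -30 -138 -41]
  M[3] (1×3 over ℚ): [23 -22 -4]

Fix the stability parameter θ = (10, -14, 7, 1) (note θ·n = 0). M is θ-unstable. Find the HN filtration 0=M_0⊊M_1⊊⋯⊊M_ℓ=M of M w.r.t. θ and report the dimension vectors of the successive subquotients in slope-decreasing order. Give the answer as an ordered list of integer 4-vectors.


Via rank(M_{q-1}∘⋯∘M_p): M ≅ I[1,3], I[1,4], I[2,3].
μ_θ-semistable layers: μ^(1)=7; μ^(2)=4; μ^(3)=-2; μ^(4)=-14

((0, 0, 2, 0); (0, 0, 1, 1); (2, 2, 0, 0); (0, 1, 0, 0))


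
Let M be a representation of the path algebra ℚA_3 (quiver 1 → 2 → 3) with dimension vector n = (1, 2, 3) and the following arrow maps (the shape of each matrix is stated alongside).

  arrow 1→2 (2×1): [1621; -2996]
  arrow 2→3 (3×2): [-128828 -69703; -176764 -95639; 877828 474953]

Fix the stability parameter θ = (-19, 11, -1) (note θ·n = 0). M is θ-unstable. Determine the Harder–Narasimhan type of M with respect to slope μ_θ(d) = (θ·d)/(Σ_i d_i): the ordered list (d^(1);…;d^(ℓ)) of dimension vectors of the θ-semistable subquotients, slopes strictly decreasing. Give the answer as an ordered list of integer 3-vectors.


Via rank(M_{q-1}∘⋯∘M_p): M ≅ I[1,2], I[2,3], I[3,3]^2.
μ_θ-semistable layers: μ^(1)=11; μ^(2)=5; μ^(3)=-1; μ^(4)=-19

((0, 1, 0); (0, 1, 1); (0, 0, 2); (1, 0, 0))


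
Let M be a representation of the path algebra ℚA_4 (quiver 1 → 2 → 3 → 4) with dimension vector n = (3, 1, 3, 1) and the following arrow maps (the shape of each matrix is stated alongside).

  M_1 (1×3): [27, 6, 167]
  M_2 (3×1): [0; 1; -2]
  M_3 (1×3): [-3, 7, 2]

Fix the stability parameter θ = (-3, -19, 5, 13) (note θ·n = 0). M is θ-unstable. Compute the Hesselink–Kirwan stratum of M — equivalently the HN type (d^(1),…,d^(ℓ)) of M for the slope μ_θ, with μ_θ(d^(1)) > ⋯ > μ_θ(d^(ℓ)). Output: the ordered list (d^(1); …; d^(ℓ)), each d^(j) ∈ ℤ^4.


Barcode: M ≅ I[1,1]^2, I[1,4], I[3,3]^2. HN layers by μ_θ (4 steps, strictly decreasing):
  μ^(1)=13; μ^(2)=5; μ^(3)=-3; μ^(4)=-11

((0, 0, 0, 1); (0, 0, 3, 0); (2, 0, 0, 0); (1, 1, 0, 0))


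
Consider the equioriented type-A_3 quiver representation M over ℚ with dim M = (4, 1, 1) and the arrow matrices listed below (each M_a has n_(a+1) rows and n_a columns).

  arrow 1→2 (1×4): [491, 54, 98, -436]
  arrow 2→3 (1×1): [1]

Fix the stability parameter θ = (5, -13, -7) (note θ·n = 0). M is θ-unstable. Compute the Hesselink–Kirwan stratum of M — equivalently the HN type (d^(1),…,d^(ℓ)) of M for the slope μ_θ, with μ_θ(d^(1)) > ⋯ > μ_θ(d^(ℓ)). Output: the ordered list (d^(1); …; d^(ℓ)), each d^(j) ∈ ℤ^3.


Barcode: M ≅ I[1,1]^3, I[1,3]. HN layers by μ_θ (2 steps, strictly decreasing):
  μ^(1)=5; μ^(2)=-5

((3, 0, 0); (1, 1, 1))


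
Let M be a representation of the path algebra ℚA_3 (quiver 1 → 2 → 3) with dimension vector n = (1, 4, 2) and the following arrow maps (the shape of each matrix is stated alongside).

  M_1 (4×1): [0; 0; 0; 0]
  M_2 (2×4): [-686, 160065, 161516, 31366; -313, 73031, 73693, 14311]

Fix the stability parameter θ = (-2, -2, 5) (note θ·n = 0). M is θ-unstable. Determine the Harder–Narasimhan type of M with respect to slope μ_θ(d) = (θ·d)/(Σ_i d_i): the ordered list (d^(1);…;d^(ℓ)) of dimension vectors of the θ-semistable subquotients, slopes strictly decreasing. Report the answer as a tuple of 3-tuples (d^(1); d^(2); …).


Barcode: M ≅ I[1,1], I[2,2]^2, I[2,3]^2. HN layers by μ_θ (2 steps, strictly decreasing):
  μ^(1)=5; μ^(2)=-2

((0, 0, 2); (1, 4, 0))


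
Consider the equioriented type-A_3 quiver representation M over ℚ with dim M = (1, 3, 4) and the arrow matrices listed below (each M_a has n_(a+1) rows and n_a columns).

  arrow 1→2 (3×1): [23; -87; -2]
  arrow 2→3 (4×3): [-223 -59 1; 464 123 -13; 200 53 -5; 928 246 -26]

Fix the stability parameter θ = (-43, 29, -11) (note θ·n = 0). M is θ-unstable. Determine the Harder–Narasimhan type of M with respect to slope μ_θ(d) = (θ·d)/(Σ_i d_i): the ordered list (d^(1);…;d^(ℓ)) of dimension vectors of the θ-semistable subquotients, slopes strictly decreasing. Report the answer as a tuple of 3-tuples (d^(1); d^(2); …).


Via rank(M_{q-1}∘⋯∘M_p): M ≅ I[1,3], I[2,3]^2, I[3,3].
μ_θ-semistable layers: μ^(1)=9; μ^(2)=-11; μ^(3)=-43

((0, 3, 3); (0, 0, 1); (1, 0, 0))


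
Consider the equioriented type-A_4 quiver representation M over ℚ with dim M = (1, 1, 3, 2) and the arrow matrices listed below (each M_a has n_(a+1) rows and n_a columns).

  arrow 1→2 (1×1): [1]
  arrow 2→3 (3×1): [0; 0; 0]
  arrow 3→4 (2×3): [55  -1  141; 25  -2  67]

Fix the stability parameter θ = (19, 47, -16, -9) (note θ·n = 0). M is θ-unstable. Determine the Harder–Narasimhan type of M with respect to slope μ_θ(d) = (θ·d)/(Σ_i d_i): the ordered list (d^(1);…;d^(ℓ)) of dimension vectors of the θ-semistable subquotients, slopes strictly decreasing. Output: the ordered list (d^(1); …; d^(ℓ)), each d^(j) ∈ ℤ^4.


Via rank(M_{q-1}∘⋯∘M_p): M ≅ I[1,2], I[3,3], I[3,4]^2.
μ_θ-semistable layers: μ^(1)=47; μ^(2)=19; μ^(3)=-9; μ^(4)=-16

((0, 1, 0, 0); (1, 0, 0, 0); (0, 0, 0, 2); (0, 0, 3, 0))


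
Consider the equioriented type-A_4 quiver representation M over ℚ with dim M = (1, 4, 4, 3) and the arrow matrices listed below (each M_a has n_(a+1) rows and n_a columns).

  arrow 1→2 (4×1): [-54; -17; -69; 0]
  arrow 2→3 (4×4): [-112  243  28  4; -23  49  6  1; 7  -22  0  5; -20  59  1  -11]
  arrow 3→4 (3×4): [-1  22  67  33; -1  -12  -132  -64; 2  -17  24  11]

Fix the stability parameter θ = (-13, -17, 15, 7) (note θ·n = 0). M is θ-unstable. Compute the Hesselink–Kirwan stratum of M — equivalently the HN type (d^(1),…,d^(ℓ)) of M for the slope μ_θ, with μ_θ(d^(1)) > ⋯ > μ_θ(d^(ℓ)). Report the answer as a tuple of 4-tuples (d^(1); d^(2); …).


Barcode: M ≅ I[1,4], I[2,3], I[2,4]^2. HN layers by μ_θ (4 steps, strictly decreasing):
  μ^(1)=15; μ^(2)=11; μ^(3)=-15; μ^(4)=-17

((0, 0, 1, 0); (0, 0, 3, 3); (1, 1, 0, 0); (0, 3, 0, 0))


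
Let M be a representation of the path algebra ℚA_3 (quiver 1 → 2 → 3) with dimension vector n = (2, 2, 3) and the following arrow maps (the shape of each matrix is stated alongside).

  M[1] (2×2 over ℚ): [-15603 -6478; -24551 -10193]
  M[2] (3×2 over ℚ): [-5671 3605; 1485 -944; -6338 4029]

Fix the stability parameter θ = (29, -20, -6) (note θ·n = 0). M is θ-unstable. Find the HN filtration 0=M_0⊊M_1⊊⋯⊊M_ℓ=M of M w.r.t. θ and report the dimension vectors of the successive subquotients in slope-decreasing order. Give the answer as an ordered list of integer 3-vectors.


Via rank(M_{q-1}∘⋯∘M_p): M ≅ I[1,3]^2, I[3,3].
μ_θ-semistable layers: μ^(1)=1; μ^(2)=-6

((2, 2, 2); (0, 0, 1))


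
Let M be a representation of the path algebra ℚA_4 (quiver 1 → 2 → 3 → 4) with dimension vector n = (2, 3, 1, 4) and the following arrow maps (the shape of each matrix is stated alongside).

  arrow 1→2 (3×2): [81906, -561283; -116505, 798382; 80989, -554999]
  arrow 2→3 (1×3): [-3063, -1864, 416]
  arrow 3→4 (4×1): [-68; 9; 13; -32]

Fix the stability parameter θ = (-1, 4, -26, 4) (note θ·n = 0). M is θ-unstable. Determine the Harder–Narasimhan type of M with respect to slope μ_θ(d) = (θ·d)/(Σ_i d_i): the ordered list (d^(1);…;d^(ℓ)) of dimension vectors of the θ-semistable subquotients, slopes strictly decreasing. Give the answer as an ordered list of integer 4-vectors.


Interval decomposition of M: I[1,2], I[1,4], I[2,2], I[4,4]^3.
HN type (ℓ=3): μ^(1)=4; μ^(2)=-1; μ^(3)=-23/3

((0, 2, 0, 4); (1, 0, 0, 0); (1, 1, 1, 0))


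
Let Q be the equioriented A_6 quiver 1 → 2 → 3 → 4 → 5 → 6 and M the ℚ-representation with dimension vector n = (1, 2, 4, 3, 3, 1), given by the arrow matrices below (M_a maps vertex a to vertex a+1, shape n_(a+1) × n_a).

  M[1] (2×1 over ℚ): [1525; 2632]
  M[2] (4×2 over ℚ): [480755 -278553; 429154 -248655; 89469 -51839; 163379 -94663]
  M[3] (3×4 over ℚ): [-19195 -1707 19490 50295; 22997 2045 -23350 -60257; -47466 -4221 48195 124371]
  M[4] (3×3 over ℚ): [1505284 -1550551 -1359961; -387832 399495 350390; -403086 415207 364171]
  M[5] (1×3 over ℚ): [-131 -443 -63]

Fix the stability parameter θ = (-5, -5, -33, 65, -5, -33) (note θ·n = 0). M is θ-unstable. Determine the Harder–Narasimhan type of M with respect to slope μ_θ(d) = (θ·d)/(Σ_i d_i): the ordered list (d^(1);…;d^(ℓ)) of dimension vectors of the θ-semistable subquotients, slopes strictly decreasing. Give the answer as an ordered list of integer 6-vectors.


Interval decomposition of M: I[1,3], I[2,6], I[3,3], I[3,5], I[4,5].
HN type (ℓ=5): μ^(1)=30; μ^(2)=9; μ^(3)=-43/3; μ^(4)=-19; μ^(5)=-33

((0, 0, 0, 2, 2, 0); (0, 0, 0, 1, 1, 1); (1, 1, 1, 0, 0, 0); (0, 1, 1, 0, 0, 0); (0, 0, 2, 0, 0, 0))


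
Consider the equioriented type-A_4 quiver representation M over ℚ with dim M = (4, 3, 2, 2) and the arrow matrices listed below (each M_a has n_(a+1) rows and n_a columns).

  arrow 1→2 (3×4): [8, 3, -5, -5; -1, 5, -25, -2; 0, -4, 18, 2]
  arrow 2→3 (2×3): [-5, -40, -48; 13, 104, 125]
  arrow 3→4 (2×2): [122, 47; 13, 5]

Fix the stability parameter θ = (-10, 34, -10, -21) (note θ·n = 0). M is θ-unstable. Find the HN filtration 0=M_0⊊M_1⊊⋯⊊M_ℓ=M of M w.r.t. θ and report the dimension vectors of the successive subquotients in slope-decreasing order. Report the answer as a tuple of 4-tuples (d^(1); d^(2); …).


Barcode: M ≅ I[1,1], I[1,2], I[1,4]^2. HN layers by μ_θ (3 steps, strictly decreasing):
  μ^(1)=34; μ^(2)=1; μ^(3)=-10

((0, 1, 0, 0); (0, 2, 2, 2); (4, 0, 0, 0))


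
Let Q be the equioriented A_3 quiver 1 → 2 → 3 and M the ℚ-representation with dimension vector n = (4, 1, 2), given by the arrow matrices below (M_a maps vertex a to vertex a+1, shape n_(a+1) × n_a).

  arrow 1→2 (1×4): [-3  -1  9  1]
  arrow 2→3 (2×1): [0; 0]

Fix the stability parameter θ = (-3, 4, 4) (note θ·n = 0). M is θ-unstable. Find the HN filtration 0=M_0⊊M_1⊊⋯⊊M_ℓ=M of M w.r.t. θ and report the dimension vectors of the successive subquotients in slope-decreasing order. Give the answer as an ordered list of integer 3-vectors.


Via rank(M_{q-1}∘⋯∘M_p): M ≅ I[1,1]^3, I[1,2], I[3,3]^2.
μ_θ-semistable layers: μ^(1)=4; μ^(2)=-3

((0, 1, 2); (4, 0, 0))


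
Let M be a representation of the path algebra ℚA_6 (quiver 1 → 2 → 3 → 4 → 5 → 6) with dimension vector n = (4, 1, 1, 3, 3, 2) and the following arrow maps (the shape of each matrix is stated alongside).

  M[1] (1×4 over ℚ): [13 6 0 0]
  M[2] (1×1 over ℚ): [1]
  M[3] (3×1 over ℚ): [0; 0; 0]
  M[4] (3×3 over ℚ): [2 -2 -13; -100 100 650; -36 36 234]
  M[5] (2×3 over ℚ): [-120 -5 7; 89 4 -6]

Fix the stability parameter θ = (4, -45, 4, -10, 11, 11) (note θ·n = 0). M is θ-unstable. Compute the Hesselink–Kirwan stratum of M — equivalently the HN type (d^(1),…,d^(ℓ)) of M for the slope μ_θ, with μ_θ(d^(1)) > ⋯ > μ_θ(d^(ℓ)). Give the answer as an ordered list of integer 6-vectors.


Interval decomposition of M: I[1,1]^3, I[1,3], I[4,4]^2, I[4,6], I[5,5], I[5,6].
HN type (ℓ=4): μ^(1)=11; μ^(2)=4; μ^(3)=-10; μ^(4)=-41/2

((0, 0, 0, 0, 3, 2); (3, 0, 1, 0, 0, 0); (0, 0, 0, 3, 0, 0); (1, 1, 0, 0, 0, 0))


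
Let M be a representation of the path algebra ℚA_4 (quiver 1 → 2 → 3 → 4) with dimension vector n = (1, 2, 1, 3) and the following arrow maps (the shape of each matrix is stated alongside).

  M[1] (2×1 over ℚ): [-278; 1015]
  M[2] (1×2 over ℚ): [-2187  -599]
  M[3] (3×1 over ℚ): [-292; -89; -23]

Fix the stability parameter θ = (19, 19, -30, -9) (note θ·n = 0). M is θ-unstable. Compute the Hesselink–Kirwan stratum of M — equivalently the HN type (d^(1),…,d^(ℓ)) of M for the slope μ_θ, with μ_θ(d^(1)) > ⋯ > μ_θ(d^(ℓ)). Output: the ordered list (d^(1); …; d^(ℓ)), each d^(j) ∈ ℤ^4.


Barcode: M ≅ I[1,4], I[2,2], I[4,4]^2. HN layers by μ_θ (3 steps, strictly decreasing):
  μ^(1)=19; μ^(2)=-1/4; μ^(3)=-9

((0, 1, 0, 0); (1, 1, 1, 1); (0, 0, 0, 2))


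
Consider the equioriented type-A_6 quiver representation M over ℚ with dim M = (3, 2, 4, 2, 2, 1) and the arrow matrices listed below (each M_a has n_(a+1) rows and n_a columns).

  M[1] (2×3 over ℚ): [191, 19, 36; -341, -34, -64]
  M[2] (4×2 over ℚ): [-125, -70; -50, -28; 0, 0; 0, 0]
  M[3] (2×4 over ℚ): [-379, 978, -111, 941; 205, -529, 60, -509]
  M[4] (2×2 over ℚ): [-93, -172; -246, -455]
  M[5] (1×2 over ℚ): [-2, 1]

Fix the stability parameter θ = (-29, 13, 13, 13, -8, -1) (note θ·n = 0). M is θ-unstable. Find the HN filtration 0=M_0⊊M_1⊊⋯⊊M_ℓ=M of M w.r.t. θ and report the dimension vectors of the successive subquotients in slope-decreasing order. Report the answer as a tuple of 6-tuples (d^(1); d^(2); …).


Via rank(M_{q-1}∘⋯∘M_p): M ≅ I[1,1], I[1,2], I[1,6], I[3,3]^2, I[3,5].
μ_θ-semistable layers: μ^(1)=13; μ^(2)=6; μ^(3)=-29

((0, 1, 2, 0, 0, 0); (0, 1, 2, 2, 2, 1); (3, 0, 0, 0, 0, 0))


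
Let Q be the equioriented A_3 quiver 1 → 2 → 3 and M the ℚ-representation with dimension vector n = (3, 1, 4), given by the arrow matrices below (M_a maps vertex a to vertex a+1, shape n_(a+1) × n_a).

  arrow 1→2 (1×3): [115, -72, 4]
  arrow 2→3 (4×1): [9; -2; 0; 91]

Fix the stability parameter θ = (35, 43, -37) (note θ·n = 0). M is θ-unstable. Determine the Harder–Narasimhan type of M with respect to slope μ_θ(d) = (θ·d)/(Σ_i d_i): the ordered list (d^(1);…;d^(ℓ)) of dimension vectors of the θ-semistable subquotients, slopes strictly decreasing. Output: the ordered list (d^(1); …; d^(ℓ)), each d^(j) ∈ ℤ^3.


Via rank(M_{q-1}∘⋯∘M_p): M ≅ I[1,1]^2, I[1,3], I[3,3]^3.
μ_θ-semistable layers: μ^(1)=35; μ^(2)=41/3; μ^(3)=-37

((2, 0, 0); (1, 1, 1); (0, 0, 3))


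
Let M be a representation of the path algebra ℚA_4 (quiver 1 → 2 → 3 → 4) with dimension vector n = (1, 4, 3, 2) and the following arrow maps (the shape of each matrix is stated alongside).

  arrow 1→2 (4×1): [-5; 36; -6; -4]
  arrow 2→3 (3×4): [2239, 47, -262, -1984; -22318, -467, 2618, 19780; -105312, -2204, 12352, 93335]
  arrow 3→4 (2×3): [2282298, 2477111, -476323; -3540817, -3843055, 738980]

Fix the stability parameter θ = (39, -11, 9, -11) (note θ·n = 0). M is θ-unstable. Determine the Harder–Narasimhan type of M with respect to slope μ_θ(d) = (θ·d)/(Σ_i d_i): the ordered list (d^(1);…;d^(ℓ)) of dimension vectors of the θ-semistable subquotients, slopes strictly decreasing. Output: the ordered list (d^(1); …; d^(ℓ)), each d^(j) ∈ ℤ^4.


Barcode: M ≅ I[1,4], I[2,2], I[2,3], I[2,4]. HN layers by μ_θ (4 steps, strictly decreasing):
  μ^(1)=9; μ^(2)=13/2; μ^(3)=-1; μ^(4)=-11

((0, 0, 1, 0); (1, 1, 1, 1); (0, 0, 1, 1); (0, 3, 0, 0))


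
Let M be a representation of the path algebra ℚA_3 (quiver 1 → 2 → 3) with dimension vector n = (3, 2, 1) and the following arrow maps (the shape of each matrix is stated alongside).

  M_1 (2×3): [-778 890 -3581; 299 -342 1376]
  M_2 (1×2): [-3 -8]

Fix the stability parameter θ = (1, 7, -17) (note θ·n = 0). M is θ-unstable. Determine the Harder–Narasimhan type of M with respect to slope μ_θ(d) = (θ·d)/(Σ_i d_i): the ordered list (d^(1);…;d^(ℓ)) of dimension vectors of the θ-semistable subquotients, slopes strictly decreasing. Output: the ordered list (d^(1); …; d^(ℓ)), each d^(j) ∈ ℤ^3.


Barcode: M ≅ I[1,1], I[1,2], I[1,3]. HN layers by μ_θ (3 steps, strictly decreasing):
  μ^(1)=7; μ^(2)=1; μ^(3)=-3

((0, 1, 0); (2, 0, 0); (1, 1, 1))
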